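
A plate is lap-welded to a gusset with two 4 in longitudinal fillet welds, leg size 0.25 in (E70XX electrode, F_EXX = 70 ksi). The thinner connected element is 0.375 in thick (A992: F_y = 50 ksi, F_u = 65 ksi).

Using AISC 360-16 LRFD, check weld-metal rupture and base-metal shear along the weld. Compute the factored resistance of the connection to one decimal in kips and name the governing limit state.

44.5 kips (weld metal governs)

Weld metal: throat = 0.707×0.25 = 0.17675 in, L = 2×4 = 8 in. φR_n = 0.75 × 0.6 × 70 × 0.17675 × 8 = 44.5 kips.
Base metal shear (0.375 in plate): yield φR_n = 1.0×0.6×50×0.375×8 = 90.0 kips; rupture φR_n = 0.75×0.6×65×0.375×8 = 87.8 kips; take 87.8 kips (rupture).
Governing: min(44.5, 87.8) = 44.5 kips → weld metal.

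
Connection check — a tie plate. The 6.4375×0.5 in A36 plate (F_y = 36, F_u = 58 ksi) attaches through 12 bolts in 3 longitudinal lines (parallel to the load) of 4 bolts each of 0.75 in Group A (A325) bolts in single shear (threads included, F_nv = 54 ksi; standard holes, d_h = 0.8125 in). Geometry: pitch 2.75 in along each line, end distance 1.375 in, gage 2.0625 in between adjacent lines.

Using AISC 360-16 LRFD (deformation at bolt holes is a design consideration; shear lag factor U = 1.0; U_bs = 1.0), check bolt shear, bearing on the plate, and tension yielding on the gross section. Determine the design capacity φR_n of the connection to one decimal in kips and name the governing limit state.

Bolt shear: A_b = π(0.75)²/4 = 0.44179 in². φR_n = 0.75 × 54 × 0.44179 × 12 × 1 = 214.7 kips.
Bearing (0.5 in plate, F_u = 58 ksi): end bolts L_c = 1.375 − 0.8125/2 = 0.96875, R_n = min(1.2×0.96875×0.5×58, 2.4×0.75×0.5×58) = 33.713 kips/bolt; interior L_c = 2.75 − 0.8125 = 1.9375, R_n = 52.2 kips/bolt. φR_n = 0.75 × (3×33.713 + 9×52.2) = 428.2 kips.
Tension yield (gross): A_g = 6.4375×0.5 = 3.2188 in². φR_n = 0.90 × 36 × 3.2188 = 104.3 kips.
Governing: min(214.7, 428.2, 104.3) = 104.3 kips → gross-section yield.

104.3 kips (gross-section yield governs)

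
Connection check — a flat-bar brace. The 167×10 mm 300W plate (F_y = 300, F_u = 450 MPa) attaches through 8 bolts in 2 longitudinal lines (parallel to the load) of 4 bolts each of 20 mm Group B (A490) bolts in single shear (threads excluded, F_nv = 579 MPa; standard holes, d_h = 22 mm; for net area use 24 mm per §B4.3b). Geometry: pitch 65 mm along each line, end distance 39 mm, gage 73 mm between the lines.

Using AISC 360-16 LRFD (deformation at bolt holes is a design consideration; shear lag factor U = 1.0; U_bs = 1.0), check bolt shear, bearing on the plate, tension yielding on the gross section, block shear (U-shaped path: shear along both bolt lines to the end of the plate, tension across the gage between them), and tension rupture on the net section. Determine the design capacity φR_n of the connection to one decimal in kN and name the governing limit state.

Bolt shear: A_b = π(20)²/4 = 314.16 mm². φR_n = 0.75 × 579 × 314.16 × 8 × 1 = 1091.4 kN.
Bearing (10 mm plate, F_u = 450 MPa): end bolts L_c = 39 − 22/2 = 28, R_n = min(1.2×28×10×450, 2.4×20×10×450) = 151.2 kN/bolt; interior L_c = 65 − 22 = 43, R_n = 216 kN/bolt. φR_n = 0.75 × (2×151.2 + 6×216) = 1198.8 kN.
Tension yield (gross): A_g = 167×10 = 1670 mm². φR_n = 0.90 × 300 × 1670 = 450.9 kN.
Block shear: shear path 2×[39+3×65] = 2×234 mm, A_gv = 4680, A_nv = 2×(234 − 3.5×24)×10 = 3000 mm²; tension across gage: (73 − 1×24)×10 = 490 mm². R_n = min(0.6×450×3000, 0.6×300×4680) + 1.0×450×490 = min(810, 842.4) + 220.5 = 1030.5 kN. φR_n = 0.75 × 1030.5 = 772.9 kN.
Tension rupture (net): A_n = (167 − 2×24)×10 = 1190 mm² (U = 1.0, A_e = A_n). φR_n = 0.75 × 450 × 1190 = 401.6 kN.
Governing: min(1091.4, 1198.8, 450.9, 772.9, 401.6) = 401.6 kN → net-section rupture.

401.6 kN (net-section rupture governs)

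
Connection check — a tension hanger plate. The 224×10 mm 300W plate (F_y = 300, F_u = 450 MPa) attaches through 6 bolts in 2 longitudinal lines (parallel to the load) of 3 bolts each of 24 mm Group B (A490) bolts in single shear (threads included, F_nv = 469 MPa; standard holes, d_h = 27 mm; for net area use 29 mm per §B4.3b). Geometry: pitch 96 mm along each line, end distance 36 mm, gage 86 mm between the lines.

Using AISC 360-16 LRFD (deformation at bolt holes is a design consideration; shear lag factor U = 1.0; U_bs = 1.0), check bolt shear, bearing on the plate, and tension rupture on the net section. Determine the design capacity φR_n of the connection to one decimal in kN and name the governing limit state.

560.3 kN (net-section rupture governs)

Bolt shear: A_b = π(24)²/4 = 452.39 mm². φR_n = 0.75 × 469 × 452.39 × 6 × 1 = 954.8 kN.
Bearing (10 mm plate, F_u = 450 MPa): end bolts L_c = 36 − 27/2 = 22.5, R_n = min(1.2×22.5×10×450, 2.4×24×10×450) = 121.5 kN/bolt; interior L_c = 96 − 27 = 69, R_n = 259.2 kN/bolt. φR_n = 0.75 × (2×121.5 + 4×259.2) = 959.9 kN.
Tension rupture (net): A_n = (224 − 2×29)×10 = 1660 mm² (U = 1.0, A_e = A_n). φR_n = 0.75 × 450 × 1660 = 560.3 kN.
Governing: min(954.8, 959.9, 560.3) = 560.3 kN → net-section rupture.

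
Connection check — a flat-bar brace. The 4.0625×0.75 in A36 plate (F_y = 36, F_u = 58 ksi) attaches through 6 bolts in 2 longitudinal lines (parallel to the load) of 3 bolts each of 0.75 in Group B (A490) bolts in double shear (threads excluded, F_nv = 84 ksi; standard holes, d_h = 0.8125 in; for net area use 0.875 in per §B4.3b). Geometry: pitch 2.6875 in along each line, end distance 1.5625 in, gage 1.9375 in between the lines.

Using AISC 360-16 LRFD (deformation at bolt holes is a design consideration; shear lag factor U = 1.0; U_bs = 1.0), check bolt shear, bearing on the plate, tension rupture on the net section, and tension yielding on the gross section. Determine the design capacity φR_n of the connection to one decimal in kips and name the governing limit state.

Bolt shear: A_b = π(0.75)²/4 = 0.44179 in². φR_n = 0.75 × 84 × 0.44179 × 6 × 2 = 334.0 kips.
Bearing (0.75 in plate, F_u = 58 ksi): end bolts L_c = 1.5625 − 0.8125/2 = 1.15625, R_n = min(1.2×1.15625×0.75×58, 2.4×0.75×0.75×58) = 60.356 kips/bolt; interior L_c = 2.6875 − 0.8125 = 1.875, R_n = 78.3 kips/bolt. φR_n = 0.75 × (2×60.356 + 4×78.3) = 325.4 kips.
Tension rupture (net): A_n = (4.0625 − 2×0.875)×0.75 = 1.7344 in² (U = 1.0, A_e = A_n). φR_n = 0.75 × 58 × 1.7344 = 75.4 kips.
Tension yield (gross): A_g = 4.0625×0.75 = 3.0469 in². φR_n = 0.90 × 36 × 3.0469 = 98.7 kips.
Governing: min(334.0, 325.4, 75.4, 98.7) = 75.4 kips → net-section rupture.

75.4 kips (net-section rupture governs)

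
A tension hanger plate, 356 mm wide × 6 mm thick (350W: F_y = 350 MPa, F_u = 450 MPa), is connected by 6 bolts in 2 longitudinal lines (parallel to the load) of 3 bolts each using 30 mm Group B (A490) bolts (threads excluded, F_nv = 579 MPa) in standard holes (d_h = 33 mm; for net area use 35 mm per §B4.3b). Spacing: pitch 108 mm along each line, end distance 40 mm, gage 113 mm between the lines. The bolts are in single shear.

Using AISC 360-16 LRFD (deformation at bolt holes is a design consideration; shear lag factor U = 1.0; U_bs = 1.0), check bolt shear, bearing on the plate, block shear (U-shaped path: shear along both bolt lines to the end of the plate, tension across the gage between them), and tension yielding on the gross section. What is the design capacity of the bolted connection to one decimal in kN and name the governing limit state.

567.4 kN (block shear governs)

Bolt shear: A_b = π(30)²/4 = 706.86 mm². φR_n = 0.75 × 579 × 706.86 × 6 × 1 = 1841.7 kN.
Bearing (6 mm plate, F_u = 450 MPa): end bolts L_c = 40 − 33/2 = 23.5, R_n = min(1.2×23.5×6×450, 2.4×30×6×450) = 76.14 kN/bolt; interior L_c = 108 − 33 = 75, R_n = 194.4 kN/bolt. φR_n = 0.75 × (2×76.14 + 4×194.4) = 697.4 kN.
Block shear: shear path 2×[40+2×108] = 2×256 mm, A_gv = 3072, A_nv = 2×(256 − 2.5×35)×6 = 2022 mm²; tension across gage: (113 − 1×35)×6 = 468 mm². R_n = min(0.6×450×2022, 0.6×350×3072) + 1.0×450×468 = min(545.94, 645.12) + 210.6 = 756.54 kN. φR_n = 0.75 × 756.54 = 567.4 kN.
Tension yield (gross): A_g = 356×6 = 2136 mm². φR_n = 0.90 × 350 × 2136 = 672.8 kN.
Governing: min(1841.7, 697.4, 567.4, 672.8) = 567.4 kN → block shear.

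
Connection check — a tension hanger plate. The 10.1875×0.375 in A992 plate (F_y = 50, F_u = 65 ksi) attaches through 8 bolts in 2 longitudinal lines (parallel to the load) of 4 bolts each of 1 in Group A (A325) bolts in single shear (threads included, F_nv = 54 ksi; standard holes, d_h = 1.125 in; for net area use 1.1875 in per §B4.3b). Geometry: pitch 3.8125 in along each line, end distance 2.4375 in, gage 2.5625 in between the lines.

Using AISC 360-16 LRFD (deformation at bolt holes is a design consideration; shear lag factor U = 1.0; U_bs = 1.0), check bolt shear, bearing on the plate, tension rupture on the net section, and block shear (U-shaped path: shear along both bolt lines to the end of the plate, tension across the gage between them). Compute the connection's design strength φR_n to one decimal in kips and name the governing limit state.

142.8 kips (net-section rupture governs)

Bolt shear: A_b = π(1)²/4 = 0.7854 in². φR_n = 0.75 × 54 × 0.7854 × 8 × 1 = 254.5 kips.
Bearing (0.375 in plate, F_u = 65 ksi): end bolts L_c = 2.4375 − 1.125/2 = 1.875, R_n = min(1.2×1.875×0.375×65, 2.4×1×0.375×65) = 54.844 kips/bolt; interior L_c = 3.8125 − 1.125 = 2.6875, R_n = 58.5 kips/bolt. φR_n = 0.75 × (2×54.844 + 6×58.5) = 345.5 kips.
Tension rupture (net): A_n = (10.1875 − 2×1.1875)×0.375 = 2.9297 in² (U = 1.0, A_e = A_n). φR_n = 0.75 × 65 × 2.9297 = 142.8 kips.
Block shear: shear path 2×[2.4375+3×3.8125] = 2×13.875 in, A_gv = 10.406, A_nv = 2×(13.875 − 3.5×1.1875)×0.375 = 7.2891 in²; tension across gage: (2.5625 − 1×1.1875)×0.375 = 0.51563 in². R_n = min(0.6×65×7.2891, 0.6×50×10.406) + 1.0×65×0.51563 = min(284.27, 312.18) + 33.516 = 317.79 kips. φR_n = 0.75 × 317.79 = 238.3 kips.
Governing: min(254.5, 345.5, 142.8, 238.3) = 142.8 kips → net-section rupture.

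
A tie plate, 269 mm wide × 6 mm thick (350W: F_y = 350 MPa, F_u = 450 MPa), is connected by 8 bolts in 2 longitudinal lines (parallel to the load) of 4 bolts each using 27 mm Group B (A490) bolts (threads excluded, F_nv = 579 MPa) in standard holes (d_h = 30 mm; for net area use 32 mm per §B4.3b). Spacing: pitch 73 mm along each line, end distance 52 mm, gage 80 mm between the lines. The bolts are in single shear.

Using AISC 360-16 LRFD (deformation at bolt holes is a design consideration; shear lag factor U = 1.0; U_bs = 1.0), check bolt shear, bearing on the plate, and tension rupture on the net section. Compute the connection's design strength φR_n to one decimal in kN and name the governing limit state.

415.1 kN (net-section rupture governs)

Bolt shear: A_b = π(27)²/4 = 572.56 mm². φR_n = 0.75 × 579 × 572.56 × 8 × 1 = 1989.1 kN.
Bearing (6 mm plate, F_u = 450 MPa): end bolts L_c = 52 − 30/2 = 37, R_n = min(1.2×37×6×450, 2.4×27×6×450) = 119.88 kN/bolt; interior L_c = 73 − 30 = 43, R_n = 139.32 kN/bolt. φR_n = 0.75 × (2×119.88 + 6×139.32) = 806.8 kN.
Tension rupture (net): A_n = (269 − 2×32)×6 = 1230 mm² (U = 1.0, A_e = A_n). φR_n = 0.75 × 450 × 1230 = 415.1 kN.
Governing: min(1989.1, 806.8, 415.1) = 415.1 kN → net-section rupture.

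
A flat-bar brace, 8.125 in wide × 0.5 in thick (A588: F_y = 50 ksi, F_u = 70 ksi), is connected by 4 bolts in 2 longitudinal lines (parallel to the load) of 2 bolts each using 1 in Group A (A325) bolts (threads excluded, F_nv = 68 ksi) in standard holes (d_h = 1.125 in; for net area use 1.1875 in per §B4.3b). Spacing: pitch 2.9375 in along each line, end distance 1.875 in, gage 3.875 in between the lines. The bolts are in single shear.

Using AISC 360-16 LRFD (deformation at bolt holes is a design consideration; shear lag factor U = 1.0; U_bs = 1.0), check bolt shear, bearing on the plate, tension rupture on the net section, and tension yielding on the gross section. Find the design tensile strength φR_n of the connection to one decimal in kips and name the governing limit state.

150.9 kips (net-section rupture governs)

Bolt shear: A_b = π(1)²/4 = 0.7854 in². φR_n = 0.75 × 68 × 0.7854 × 4 × 1 = 160.2 kips.
Bearing (0.5 in plate, F_u = 70 ksi): end bolts L_c = 1.875 − 1.125/2 = 1.3125, R_n = min(1.2×1.3125×0.5×70, 2.4×1×0.5×70) = 55.125 kips/bolt; interior L_c = 2.9375 − 1.125 = 1.8125, R_n = 76.125 kips/bolt. φR_n = 0.75 × (2×55.125 + 2×76.125) = 196.9 kips.
Tension rupture (net): A_n = (8.125 − 2×1.1875)×0.5 = 2.875 in² (U = 1.0, A_e = A_n). φR_n = 0.75 × 70 × 2.875 = 150.9 kips.
Tension yield (gross): A_g = 8.125×0.5 = 4.0625 in². φR_n = 0.90 × 50 × 4.0625 = 182.8 kips.
Governing: min(160.2, 196.9, 150.9, 182.8) = 150.9 kips → net-section rupture.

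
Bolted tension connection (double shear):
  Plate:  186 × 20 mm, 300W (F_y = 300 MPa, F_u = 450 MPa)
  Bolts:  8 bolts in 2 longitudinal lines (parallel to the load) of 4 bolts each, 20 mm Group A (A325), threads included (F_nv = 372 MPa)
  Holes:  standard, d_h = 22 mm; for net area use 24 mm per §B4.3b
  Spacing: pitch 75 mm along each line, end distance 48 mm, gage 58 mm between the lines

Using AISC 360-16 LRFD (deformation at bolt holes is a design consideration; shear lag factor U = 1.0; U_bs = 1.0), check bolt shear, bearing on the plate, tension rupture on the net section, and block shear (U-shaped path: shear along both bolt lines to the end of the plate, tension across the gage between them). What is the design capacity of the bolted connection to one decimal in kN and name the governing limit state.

Bolt shear: A_b = π(20)²/4 = 314.16 mm². φR_n = 0.75 × 372 × 314.16 × 8 × 2 = 1402.4 kN.
Bearing (20 mm plate, F_u = 450 MPa): end bolts L_c = 48 − 22/2 = 37, R_n = min(1.2×37×20×450, 2.4×20×20×450) = 399.6 kN/bolt; interior L_c = 75 − 22 = 53, R_n = 432 kN/bolt. φR_n = 0.75 × (2×399.6 + 6×432) = 2543.4 kN.
Tension rupture (net): A_n = (186 − 2×24)×20 = 2760 mm² (U = 1.0, A_e = A_n). φR_n = 0.75 × 450 × 2760 = 931.5 kN.
Block shear: shear path 2×[48+3×75] = 2×273 mm, A_gv = 10920, A_nv = 2×(273 − 3.5×24)×20 = 7560 mm²; tension across gage: (58 − 1×24)×20 = 680 mm². R_n = min(0.6×450×7560, 0.6×300×10920) + 1.0×450×680 = min(2041.2, 1965.6) + 306 = 2271.6 kN. φR_n = 0.75 × 2271.6 = 1703.7 kN.
Governing: min(1402.4, 2543.4, 931.5, 1703.7) = 931.5 kN → net-section rupture.

931.5 kN (net-section rupture governs)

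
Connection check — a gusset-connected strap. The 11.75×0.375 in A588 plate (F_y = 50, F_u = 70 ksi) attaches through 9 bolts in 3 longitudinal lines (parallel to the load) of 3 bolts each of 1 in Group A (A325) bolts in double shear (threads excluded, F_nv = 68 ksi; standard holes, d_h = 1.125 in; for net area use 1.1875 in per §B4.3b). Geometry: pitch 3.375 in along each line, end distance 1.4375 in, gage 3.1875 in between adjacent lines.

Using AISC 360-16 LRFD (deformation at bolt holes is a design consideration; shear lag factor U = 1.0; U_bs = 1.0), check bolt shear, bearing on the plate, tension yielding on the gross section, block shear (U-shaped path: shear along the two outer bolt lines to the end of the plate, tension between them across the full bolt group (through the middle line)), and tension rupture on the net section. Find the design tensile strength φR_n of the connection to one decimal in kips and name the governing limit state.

Bolt shear: A_b = π(1)²/4 = 0.7854 in². φR_n = 0.75 × 68 × 0.7854 × 9 × 2 = 721.0 kips.
Bearing (0.375 in plate, F_u = 70 ksi): end bolts L_c = 1.4375 − 1.125/2 = 0.875, R_n = min(1.2×0.875×0.375×70, 2.4×1×0.375×70) = 27.563 kips/bolt; interior L_c = 3.375 − 1.125 = 2.25, R_n = 63 kips/bolt. φR_n = 0.75 × (3×27.563 + 6×63) = 345.5 kips.
Tension yield (gross): A_g = 11.75×0.375 = 4.4063 in². φR_n = 0.90 × 50 × 4.4063 = 198.3 kips.
Block shear: shear path 2×[1.4375+2×3.375] = 2×8.1875 in, A_gv = 6.1406, A_nv = 2×(8.1875 − 2.5×1.1875)×0.375 = 3.9141 in²; tension across gage: (6.375 − 2×1.1875)×0.375 = 1.5 in². R_n = min(0.6×70×3.9141, 0.6×50×6.1406) + 1.0×70×1.5 = min(164.39, 184.22) + 105 = 269.39 kips. φR_n = 0.75 × 269.39 = 202.0 kips.
Tension rupture (net): A_n = (11.75 − 3×1.1875)×0.375 = 3.0703 in² (U = 1.0, A_e = A_n). φR_n = 0.75 × 70 × 3.0703 = 161.2 kips.
Governing: min(721.0, 345.5, 198.3, 202.0, 161.2) = 161.2 kips → net-section rupture.

161.2 kips (net-section rupture governs)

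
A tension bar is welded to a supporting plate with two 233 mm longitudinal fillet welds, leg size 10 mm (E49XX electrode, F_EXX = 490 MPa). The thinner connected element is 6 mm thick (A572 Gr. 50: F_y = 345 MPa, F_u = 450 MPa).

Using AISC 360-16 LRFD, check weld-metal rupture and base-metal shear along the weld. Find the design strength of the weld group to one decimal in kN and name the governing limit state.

566.2 kN (base-metal shear governs)

Weld metal: throat = 0.707×10 = 7.07 mm, L = 2×233 = 466 mm. φR_n = 0.75 × 0.6 × 490 × 7.07 × 466 = 726.5 kN.
Base metal shear (6 mm plate): yield φR_n = 1.0×0.6×345×6×466 = 578.8 kN; rupture φR_n = 0.75×0.6×450×6×466 = 566.2 kN; take 566.2 kN (rupture).
Governing: min(726.5, 566.2) = 566.2 kN → base-metal shear.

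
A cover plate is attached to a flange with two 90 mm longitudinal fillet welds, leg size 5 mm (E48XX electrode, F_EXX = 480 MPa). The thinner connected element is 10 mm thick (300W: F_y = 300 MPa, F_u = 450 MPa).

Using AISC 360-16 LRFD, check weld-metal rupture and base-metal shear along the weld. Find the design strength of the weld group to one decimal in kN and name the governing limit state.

137.4 kN (weld metal governs)

Weld metal: throat = 0.707×5 = 3.535 mm, L = 2×90 = 180 mm. φR_n = 0.75 × 0.6 × 480 × 3.535 × 180 = 137.4 kN.
Base metal shear (10 mm plate): yield φR_n = 1.0×0.6×300×10×180 = 324.0 kN; rupture φR_n = 0.75×0.6×450×10×180 = 364.5 kN; take 324.0 kN (yield).
Governing: min(137.4, 324.0) = 137.4 kN → weld metal.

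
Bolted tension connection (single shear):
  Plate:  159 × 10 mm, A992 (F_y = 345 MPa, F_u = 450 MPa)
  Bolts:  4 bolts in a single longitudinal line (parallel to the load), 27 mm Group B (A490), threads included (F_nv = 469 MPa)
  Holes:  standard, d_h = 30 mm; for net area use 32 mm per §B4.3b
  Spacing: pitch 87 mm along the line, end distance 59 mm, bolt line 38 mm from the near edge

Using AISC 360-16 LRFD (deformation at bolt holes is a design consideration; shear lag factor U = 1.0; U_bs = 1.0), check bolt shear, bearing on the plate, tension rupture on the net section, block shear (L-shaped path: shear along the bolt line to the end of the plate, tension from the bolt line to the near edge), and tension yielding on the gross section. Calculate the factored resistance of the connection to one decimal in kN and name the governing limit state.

428.6 kN (net-section rupture governs)

Bolt shear: A_b = π(27)²/4 = 572.56 mm². φR_n = 0.75 × 469 × 572.56 × 4 × 1 = 805.6 kN.
Bearing (10 mm plate, F_u = 450 MPa): end bolts L_c = 59 − 30/2 = 44, R_n = min(1.2×44×10×450, 2.4×27×10×450) = 237.6 kN/bolt; interior L_c = 87 − 30 = 57, R_n = 291.6 kN/bolt. φR_n = 0.75 × (1×237.6 + 3×291.6) = 834.3 kN.
Tension rupture (net): A_n = (159 − 1×32)×10 = 1270 mm² (U = 1.0, A_e = A_n). φR_n = 0.75 × 450 × 1270 = 428.6 kN.
Block shear: shear path 1×[59+3×87] = 1×320 mm, A_gv = 3200, A_nv = 1×(320 − 3.5×32)×10 = 2080 mm²; tension to near edge: (38 − 0.5×32)×10 = 220 mm². R_n = min(0.6×450×2080, 0.6×345×3200) + 1.0×450×220 = min(561.6, 662.4) + 99 = 660.6 kN. φR_n = 0.75 × 660.6 = 495.5 kN.
Tension yield (gross): A_g = 159×10 = 1590 mm². φR_n = 0.90 × 345 × 1590 = 493.7 kN.
Governing: min(805.6, 834.3, 428.6, 495.5, 493.7) = 428.6 kN → net-section rupture.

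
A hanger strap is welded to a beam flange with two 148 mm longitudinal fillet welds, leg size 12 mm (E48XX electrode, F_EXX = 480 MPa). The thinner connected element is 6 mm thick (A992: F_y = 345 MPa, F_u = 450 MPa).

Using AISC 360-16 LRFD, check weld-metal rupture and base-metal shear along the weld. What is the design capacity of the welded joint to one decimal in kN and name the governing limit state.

359.6 kN (base-metal shear governs)

Weld metal: throat = 0.707×12 = 8.484 mm, L = 2×148 = 296 mm. φR_n = 0.75 × 0.6 × 480 × 8.484 × 296 = 542.4 kN.
Base metal shear (6 mm plate): yield φR_n = 1.0×0.6×345×6×296 = 367.6 kN; rupture φR_n = 0.75×0.6×450×6×296 = 359.6 kN; take 359.6 kN (rupture).
Governing: min(542.4, 359.6) = 359.6 kN → base-metal shear.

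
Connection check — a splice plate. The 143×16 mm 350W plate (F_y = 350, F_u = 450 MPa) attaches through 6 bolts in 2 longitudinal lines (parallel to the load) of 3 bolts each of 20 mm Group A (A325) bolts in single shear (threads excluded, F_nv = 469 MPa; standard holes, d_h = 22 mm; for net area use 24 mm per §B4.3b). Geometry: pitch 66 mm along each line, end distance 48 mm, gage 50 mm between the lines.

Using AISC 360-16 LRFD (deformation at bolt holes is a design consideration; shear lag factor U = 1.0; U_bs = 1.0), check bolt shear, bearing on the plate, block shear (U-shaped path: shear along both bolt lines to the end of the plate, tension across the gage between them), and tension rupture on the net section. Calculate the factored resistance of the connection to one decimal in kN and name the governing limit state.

Bolt shear: A_b = π(20)²/4 = 314.16 mm². φR_n = 0.75 × 469 × 314.16 × 6 × 1 = 663.0 kN.
Bearing (16 mm plate, F_u = 450 MPa): end bolts L_c = 48 − 22/2 = 37, R_n = min(1.2×37×16×450, 2.4×20×16×450) = 319.68 kN/bolt; interior L_c = 66 − 22 = 44, R_n = 345.6 kN/bolt. φR_n = 0.75 × (2×319.68 + 4×345.6) = 1516.3 kN.
Block shear: shear path 2×[48+2×66] = 2×180 mm, A_gv = 5760, A_nv = 2×(180 − 2.5×24)×16 = 3840 mm²; tension across gage: (50 − 1×24)×16 = 416 mm². R_n = min(0.6×450×3840, 0.6×350×5760) + 1.0×450×416 = min(1036.8, 1209.6) + 187.2 = 1224 kN. φR_n = 0.75 × 1224 = 918.0 kN.
Tension rupture (net): A_n = (143 − 2×24)×16 = 1520 mm² (U = 1.0, A_e = A_n). φR_n = 0.75 × 450 × 1520 = 513.0 kN.
Governing: min(663.0, 1516.3, 918.0, 513.0) = 513.0 kN → net-section rupture.

513.0 kN (net-section rupture governs)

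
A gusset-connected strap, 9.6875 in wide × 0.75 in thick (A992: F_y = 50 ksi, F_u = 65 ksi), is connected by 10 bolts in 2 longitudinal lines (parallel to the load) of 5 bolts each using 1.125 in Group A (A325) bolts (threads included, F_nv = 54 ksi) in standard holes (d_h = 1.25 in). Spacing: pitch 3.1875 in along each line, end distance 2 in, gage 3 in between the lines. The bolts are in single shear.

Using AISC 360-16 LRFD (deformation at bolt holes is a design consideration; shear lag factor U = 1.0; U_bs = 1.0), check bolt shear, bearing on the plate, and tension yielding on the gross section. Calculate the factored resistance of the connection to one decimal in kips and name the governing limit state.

Bolt shear: A_b = π(1.125)²/4 = 0.99402 in². φR_n = 0.75 × 54 × 0.99402 × 10 × 1 = 402.6 kips.
Bearing (0.75 in plate, F_u = 65 ksi): end bolts L_c = 2 − 1.25/2 = 1.375, R_n = min(1.2×1.375×0.75×65, 2.4×1.125×0.75×65) = 80.438 kips/bolt; interior L_c = 3.1875 − 1.25 = 1.9375, R_n = 113.34 kips/bolt. φR_n = 0.75 × (2×80.438 + 8×113.34) = 800.7 kips.
Tension yield (gross): A_g = 9.6875×0.75 = 7.2656 in². φR_n = 0.90 × 50 × 7.2656 = 327.0 kips.
Governing: min(402.6, 800.7, 327.0) = 327.0 kips → gross-section yield.

327.0 kips (gross-section yield governs)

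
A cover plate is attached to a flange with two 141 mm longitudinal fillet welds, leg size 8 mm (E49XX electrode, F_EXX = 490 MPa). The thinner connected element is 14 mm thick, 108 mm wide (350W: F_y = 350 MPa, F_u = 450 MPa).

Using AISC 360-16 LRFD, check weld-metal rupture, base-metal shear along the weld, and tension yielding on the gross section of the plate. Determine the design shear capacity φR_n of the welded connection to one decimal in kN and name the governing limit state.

351.7 kN (weld metal governs)

Weld metal: throat = 0.707×8 = 5.656 mm, L = 2×141 = 282 mm. φR_n = 0.75 × 0.6 × 490 × 5.656 × 282 = 351.7 kN.
Base metal shear (14 mm plate): yield φR_n = 1.0×0.6×350×14×282 = 829.1 kN; rupture φR_n = 0.75×0.6×450×14×282 = 799.5 kN; take 799.5 kN (rupture).
Tension yield (gross): A_g = 108×14 = 1512 mm². φR_n = 0.90 × 350 × 1512 = 476.3 kN.
Governing: min(351.7, 799.5, 476.3) = 351.7 kN → weld metal.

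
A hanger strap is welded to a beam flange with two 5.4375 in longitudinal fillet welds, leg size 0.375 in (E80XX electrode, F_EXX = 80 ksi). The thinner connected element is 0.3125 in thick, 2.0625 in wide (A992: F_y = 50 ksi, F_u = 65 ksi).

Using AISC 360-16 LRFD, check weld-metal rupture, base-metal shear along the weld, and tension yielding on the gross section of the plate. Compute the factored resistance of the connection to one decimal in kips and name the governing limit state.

29.0 kips (gross-section yield governs)

Weld metal: throat = 0.707×0.375 = 0.26513 in, L = 2×5.4375 = 10.875 in. φR_n = 0.75 × 0.6 × 80 × 0.26513 × 10.875 = 103.8 kips.
Base metal shear (0.3125 in plate): yield φR_n = 1.0×0.6×50×0.3125×10.875 = 102.0 kips; rupture φR_n = 0.75×0.6×65×0.3125×10.875 = 99.4 kips; take 99.4 kips (rupture).
Tension yield (gross): A_g = 2.0625×0.3125 = 0.64453 in². φR_n = 0.90 × 50 × 0.64453 = 29.0 kips.
Governing: min(103.8, 99.4, 29.0) = 29.0 kips → gross-section yield.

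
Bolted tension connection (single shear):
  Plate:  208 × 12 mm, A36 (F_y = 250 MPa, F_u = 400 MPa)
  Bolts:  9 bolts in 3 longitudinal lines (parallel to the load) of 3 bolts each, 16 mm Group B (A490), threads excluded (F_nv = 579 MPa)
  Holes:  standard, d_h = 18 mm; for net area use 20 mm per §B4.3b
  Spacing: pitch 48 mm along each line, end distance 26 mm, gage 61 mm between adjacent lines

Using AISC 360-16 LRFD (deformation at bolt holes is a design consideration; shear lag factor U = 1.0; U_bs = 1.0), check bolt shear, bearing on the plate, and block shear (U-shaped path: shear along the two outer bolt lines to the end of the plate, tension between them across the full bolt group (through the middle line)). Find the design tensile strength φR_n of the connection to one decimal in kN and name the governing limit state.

Bolt shear: A_b = π(16)²/4 = 201.06 mm². φR_n = 0.75 × 579 × 201.06 × 9 × 1 = 785.8 kN.
Bearing (12 mm plate, F_u = 400 MPa): end bolts L_c = 26 − 18/2 = 17, R_n = min(1.2×17×12×400, 2.4×16×12×400) = 97.92 kN/bolt; interior L_c = 48 − 18 = 30, R_n = 172.8 kN/bolt. φR_n = 0.75 × (3×97.92 + 6×172.8) = 997.9 kN.
Block shear: shear path 2×[26+2×48] = 2×122 mm, A_gv = 2928, A_nv = 2×(122 − 2.5×20)×12 = 1728 mm²; tension across gage: (122 − 2×20)×12 = 984 mm². R_n = min(0.6×400×1728, 0.6×250×2928) + 1.0×400×984 = min(414.72, 439.2) + 393.6 = 808.32 kN. φR_n = 0.75 × 808.32 = 606.2 kN.
Governing: min(785.8, 997.9, 606.2) = 606.2 kN → block shear.

606.2 kN (block shear governs)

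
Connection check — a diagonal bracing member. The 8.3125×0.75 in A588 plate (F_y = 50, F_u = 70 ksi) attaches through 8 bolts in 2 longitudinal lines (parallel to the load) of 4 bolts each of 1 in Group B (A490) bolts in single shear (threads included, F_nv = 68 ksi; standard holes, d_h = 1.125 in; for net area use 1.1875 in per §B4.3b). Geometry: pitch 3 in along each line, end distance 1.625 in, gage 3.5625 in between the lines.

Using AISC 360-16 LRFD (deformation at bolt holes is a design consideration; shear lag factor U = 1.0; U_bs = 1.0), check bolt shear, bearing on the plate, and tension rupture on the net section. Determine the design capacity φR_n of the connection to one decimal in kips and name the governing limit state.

233.8 kips (net-section rupture governs)

Bolt shear: A_b = π(1)²/4 = 0.7854 in². φR_n = 0.75 × 68 × 0.7854 × 8 × 1 = 320.4 kips.
Bearing (0.75 in plate, F_u = 70 ksi): end bolts L_c = 1.625 − 1.125/2 = 1.0625, R_n = min(1.2×1.0625×0.75×70, 2.4×1×0.75×70) = 66.938 kips/bolt; interior L_c = 3 − 1.125 = 1.875, R_n = 118.13 kips/bolt. φR_n = 0.75 × (2×66.938 + 6×118.13) = 632.0 kips.
Tension rupture (net): A_n = (8.3125 − 2×1.1875)×0.75 = 4.4531 in² (U = 1.0, A_e = A_n). φR_n = 0.75 × 70 × 4.4531 = 233.8 kips.
Governing: min(320.4, 632.0, 233.8) = 233.8 kips → net-section rupture.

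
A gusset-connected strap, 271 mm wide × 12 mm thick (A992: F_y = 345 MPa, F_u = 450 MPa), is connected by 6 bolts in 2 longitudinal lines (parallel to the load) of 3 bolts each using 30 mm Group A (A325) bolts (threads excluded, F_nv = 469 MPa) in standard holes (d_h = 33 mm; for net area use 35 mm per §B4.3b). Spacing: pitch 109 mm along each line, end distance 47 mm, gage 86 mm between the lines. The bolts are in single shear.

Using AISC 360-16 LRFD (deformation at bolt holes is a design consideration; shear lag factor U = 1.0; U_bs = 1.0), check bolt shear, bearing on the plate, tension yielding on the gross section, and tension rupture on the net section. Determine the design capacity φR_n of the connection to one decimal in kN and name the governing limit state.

814.1 kN (net-section rupture governs)

Bolt shear: A_b = π(30)²/4 = 706.86 mm². φR_n = 0.75 × 469 × 706.86 × 6 × 1 = 1491.8 kN.
Bearing (12 mm plate, F_u = 450 MPa): end bolts L_c = 47 − 33/2 = 30.5, R_n = min(1.2×30.5×12×450, 2.4×30×12×450) = 197.64 kN/bolt; interior L_c = 109 − 33 = 76, R_n = 388.8 kN/bolt. φR_n = 0.75 × (2×197.64 + 4×388.8) = 1462.9 kN.
Tension yield (gross): A_g = 271×12 = 3252 mm². φR_n = 0.90 × 345 × 3252 = 1009.7 kN.
Tension rupture (net): A_n = (271 − 2×35)×12 = 2412 mm² (U = 1.0, A_e = A_n). φR_n = 0.75 × 450 × 2412 = 814.1 kN.
Governing: min(1491.8, 1462.9, 1009.7, 814.1) = 814.1 kN → net-section rupture.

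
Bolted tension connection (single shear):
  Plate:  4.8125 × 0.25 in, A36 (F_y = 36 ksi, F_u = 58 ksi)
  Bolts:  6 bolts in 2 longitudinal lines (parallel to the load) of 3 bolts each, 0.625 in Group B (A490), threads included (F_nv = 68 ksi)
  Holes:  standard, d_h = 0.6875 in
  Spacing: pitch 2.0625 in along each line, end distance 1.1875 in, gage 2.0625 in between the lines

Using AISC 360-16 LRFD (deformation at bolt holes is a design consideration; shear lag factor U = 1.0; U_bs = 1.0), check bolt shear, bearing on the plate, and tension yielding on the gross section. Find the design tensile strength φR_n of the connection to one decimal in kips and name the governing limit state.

39.0 kips (gross-section yield governs)

Bolt shear: A_b = π(0.625)²/4 = 0.3068 in². φR_n = 0.75 × 68 × 0.3068 × 6 × 1 = 93.9 kips.
Bearing (0.25 in plate, F_u = 58 ksi): end bolts L_c = 1.1875 − 0.6875/2 = 0.84375, R_n = min(1.2×0.84375×0.25×58, 2.4×0.625×0.25×58) = 14.681 kips/bolt; interior L_c = 2.0625 − 0.6875 = 1.375, R_n = 21.75 kips/bolt. φR_n = 0.75 × (2×14.681 + 4×21.75) = 87.3 kips.
Tension yield (gross): A_g = 4.8125×0.25 = 1.2031 in². φR_n = 0.90 × 36 × 1.2031 = 39.0 kips.
Governing: min(93.9, 87.3, 39.0) = 39.0 kips → gross-section yield.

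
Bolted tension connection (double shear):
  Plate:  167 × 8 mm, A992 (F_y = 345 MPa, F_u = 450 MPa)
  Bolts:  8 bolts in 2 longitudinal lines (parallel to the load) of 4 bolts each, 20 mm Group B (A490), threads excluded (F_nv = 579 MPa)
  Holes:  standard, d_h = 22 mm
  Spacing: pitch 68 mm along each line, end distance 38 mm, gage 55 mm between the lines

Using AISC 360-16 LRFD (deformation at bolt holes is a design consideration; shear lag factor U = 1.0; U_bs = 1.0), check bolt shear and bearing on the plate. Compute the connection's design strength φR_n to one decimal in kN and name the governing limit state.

952.6 kN (bearing governs)

Bolt shear: A_b = π(20)²/4 = 314.16 mm². φR_n = 0.75 × 579 × 314.16 × 8 × 2 = 2182.8 kN.
Bearing (8 mm plate, F_u = 450 MPa): end bolts L_c = 38 − 22/2 = 27, R_n = min(1.2×27×8×450, 2.4×20×8×450) = 116.64 kN/bolt; interior L_c = 68 − 22 = 46, R_n = 172.8 kN/bolt. φR_n = 0.75 × (2×116.64 + 6×172.8) = 952.6 kN.
Governing: min(2182.8, 952.6) = 952.6 kN → bearing.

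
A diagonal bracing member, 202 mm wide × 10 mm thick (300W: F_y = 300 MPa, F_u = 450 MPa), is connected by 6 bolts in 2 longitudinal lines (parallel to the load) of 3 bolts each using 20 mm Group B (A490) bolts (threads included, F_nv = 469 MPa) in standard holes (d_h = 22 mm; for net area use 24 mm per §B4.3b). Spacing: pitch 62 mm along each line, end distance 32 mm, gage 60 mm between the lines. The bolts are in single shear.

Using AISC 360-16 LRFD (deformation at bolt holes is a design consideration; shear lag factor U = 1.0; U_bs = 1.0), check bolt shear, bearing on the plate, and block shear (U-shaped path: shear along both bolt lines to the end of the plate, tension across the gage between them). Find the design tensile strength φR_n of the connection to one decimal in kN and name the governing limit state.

Bolt shear: A_b = π(20)²/4 = 314.16 mm². φR_n = 0.75 × 469 × 314.16 × 6 × 1 = 663.0 kN.
Bearing (10 mm plate, F_u = 450 MPa): end bolts L_c = 32 − 22/2 = 21, R_n = min(1.2×21×10×450, 2.4×20×10×450) = 113.4 kN/bolt; interior L_c = 62 − 22 = 40, R_n = 216 kN/bolt. φR_n = 0.75 × (2×113.4 + 4×216) = 818.1 kN.
Block shear: shear path 2×[32+2×62] = 2×156 mm, A_gv = 3120, A_nv = 2×(156 − 2.5×24)×10 = 1920 mm²; tension across gage: (60 − 1×24)×10 = 360 mm². R_n = min(0.6×450×1920, 0.6×300×3120) + 1.0×450×360 = min(518.4, 561.6) + 162 = 680.4 kN. φR_n = 0.75 × 680.4 = 510.3 kN.
Governing: min(663.0, 818.1, 510.3) = 510.3 kN → block shear.

510.3 kN (block shear governs)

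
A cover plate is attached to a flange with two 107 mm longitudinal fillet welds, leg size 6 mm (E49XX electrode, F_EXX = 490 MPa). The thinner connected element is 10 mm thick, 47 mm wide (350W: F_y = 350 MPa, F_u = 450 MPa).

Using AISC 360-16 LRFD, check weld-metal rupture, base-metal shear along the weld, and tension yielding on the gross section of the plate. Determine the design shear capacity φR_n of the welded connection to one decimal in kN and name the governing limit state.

148.1 kN (gross-section yield governs)

Weld metal: throat = 0.707×6 = 4.242 mm, L = 2×107 = 214 mm. φR_n = 0.75 × 0.6 × 490 × 4.242 × 214 = 200.2 kN.
Base metal shear (10 mm plate): yield φR_n = 1.0×0.6×350×10×214 = 449.4 kN; rupture φR_n = 0.75×0.6×450×10×214 = 433.4 kN; take 433.4 kN (rupture).
Tension yield (gross): A_g = 47×10 = 470 mm². φR_n = 0.90 × 350 × 470 = 148.1 kN.
Governing: min(200.2, 433.4, 148.1) = 148.1 kN → gross-section yield.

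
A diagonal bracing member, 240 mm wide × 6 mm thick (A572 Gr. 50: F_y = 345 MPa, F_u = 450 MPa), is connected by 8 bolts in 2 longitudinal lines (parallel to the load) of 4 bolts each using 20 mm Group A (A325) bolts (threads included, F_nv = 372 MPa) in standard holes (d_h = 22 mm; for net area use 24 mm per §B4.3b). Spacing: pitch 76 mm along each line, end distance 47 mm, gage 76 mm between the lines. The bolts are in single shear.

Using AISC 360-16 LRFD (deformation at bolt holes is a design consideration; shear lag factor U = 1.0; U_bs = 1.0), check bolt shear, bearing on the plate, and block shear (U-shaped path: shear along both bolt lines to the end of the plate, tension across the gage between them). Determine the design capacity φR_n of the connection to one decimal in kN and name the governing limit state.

569.4 kN (block shear governs)

Bolt shear: A_b = π(20)²/4 = 314.16 mm². φR_n = 0.75 × 372 × 314.16 × 8 × 1 = 701.2 kN.
Bearing (6 mm plate, F_u = 450 MPa): end bolts L_c = 47 − 22/2 = 36, R_n = min(1.2×36×6×450, 2.4×20×6×450) = 116.64 kN/bolt; interior L_c = 76 − 22 = 54, R_n = 129.6 kN/bolt. φR_n = 0.75 × (2×116.64 + 6×129.6) = 758.2 kN.
Block shear: shear path 2×[47+3×76] = 2×275 mm, A_gv = 3300, A_nv = 2×(275 − 3.5×24)×6 = 2292 mm²; tension across gage: (76 − 1×24)×6 = 312 mm². R_n = min(0.6×450×2292, 0.6×345×3300) + 1.0×450×312 = min(618.84, 683.1) + 140.4 = 759.24 kN. φR_n = 0.75 × 759.24 = 569.4 kN.
Governing: min(701.2, 758.2, 569.4) = 569.4 kN → block shear.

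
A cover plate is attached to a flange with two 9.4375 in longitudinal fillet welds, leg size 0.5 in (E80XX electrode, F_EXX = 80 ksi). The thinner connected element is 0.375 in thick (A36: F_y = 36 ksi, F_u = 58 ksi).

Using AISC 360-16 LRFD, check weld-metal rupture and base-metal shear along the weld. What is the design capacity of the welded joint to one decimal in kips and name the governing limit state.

Weld metal: throat = 0.707×0.5 = 0.3535 in, L = 2×9.4375 = 18.875 in. φR_n = 0.75 × 0.6 × 80 × 0.3535 × 18.875 = 240.2 kips.
Base metal shear (0.375 in plate): yield φR_n = 1.0×0.6×36×0.375×18.875 = 152.9 kips; rupture φR_n = 0.75×0.6×58×0.375×18.875 = 184.7 kips; take 152.9 kips (yield).
Governing: min(240.2, 152.9) = 152.9 kips → base-metal shear.

152.9 kips (base-metal shear governs)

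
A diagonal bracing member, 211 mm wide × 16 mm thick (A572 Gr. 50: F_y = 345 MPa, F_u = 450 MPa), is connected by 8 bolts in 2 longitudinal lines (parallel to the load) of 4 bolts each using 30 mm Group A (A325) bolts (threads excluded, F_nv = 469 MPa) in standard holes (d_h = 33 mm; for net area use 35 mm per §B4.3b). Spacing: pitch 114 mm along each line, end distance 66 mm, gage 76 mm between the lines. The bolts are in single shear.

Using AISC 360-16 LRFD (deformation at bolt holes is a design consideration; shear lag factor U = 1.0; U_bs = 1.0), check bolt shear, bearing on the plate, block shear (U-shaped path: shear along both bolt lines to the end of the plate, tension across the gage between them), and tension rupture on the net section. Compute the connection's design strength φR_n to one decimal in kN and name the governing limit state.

761.4 kN (net-section rupture governs)

Bolt shear: A_b = π(30)²/4 = 706.86 mm². φR_n = 0.75 × 469 × 706.86 × 8 × 1 = 1989.1 kN.
Bearing (16 mm plate, F_u = 450 MPa): end bolts L_c = 66 − 33/2 = 49.5, R_n = min(1.2×49.5×16×450, 2.4×30×16×450) = 427.68 kN/bolt; interior L_c = 114 − 33 = 81, R_n = 518.4 kN/bolt. φR_n = 0.75 × (2×427.68 + 6×518.4) = 2974.3 kN.
Block shear: shear path 2×[66+3×114] = 2×408 mm, A_gv = 13056, A_nv = 2×(408 − 3.5×35)×16 = 9136 mm²; tension across gage: (76 − 1×35)×16 = 656 mm². R_n = min(0.6×450×9136, 0.6×345×13056) + 1.0×450×656 = min(2466.7, 2702.6) + 295.2 = 2761.9 kN. φR_n = 0.75 × 2761.9 = 2071.4 kN.
Tension rupture (net): A_n = (211 − 2×35)×16 = 2256 mm² (U = 1.0, A_e = A_n). φR_n = 0.75 × 450 × 2256 = 761.4 kN.
Governing: min(1989.1, 2974.3, 2071.4, 761.4) = 761.4 kN → net-section rupture.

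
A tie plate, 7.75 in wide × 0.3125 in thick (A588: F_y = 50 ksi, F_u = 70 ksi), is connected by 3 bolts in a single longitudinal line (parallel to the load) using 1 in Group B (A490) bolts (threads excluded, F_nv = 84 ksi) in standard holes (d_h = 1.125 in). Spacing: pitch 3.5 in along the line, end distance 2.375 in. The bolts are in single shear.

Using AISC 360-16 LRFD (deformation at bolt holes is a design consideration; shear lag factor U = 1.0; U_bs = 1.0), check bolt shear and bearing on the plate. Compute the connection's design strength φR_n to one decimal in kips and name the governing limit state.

Bolt shear: A_b = π(1)²/4 = 0.7854 in². φR_n = 0.75 × 84 × 0.7854 × 3 × 1 = 148.4 kips.
Bearing (0.3125 in plate, F_u = 70 ksi): end bolts L_c = 2.375 − 1.125/2 = 1.8125, R_n = min(1.2×1.8125×0.3125×70, 2.4×1×0.3125×70) = 47.578 kips/bolt; interior L_c = 3.5 − 1.125 = 2.375, R_n = 52.5 kips/bolt. φR_n = 0.75 × (1×47.578 + 2×52.5) = 114.4 kips.
Governing: min(148.4, 114.4) = 114.4 kips → bearing.

114.4 kips (bearing governs)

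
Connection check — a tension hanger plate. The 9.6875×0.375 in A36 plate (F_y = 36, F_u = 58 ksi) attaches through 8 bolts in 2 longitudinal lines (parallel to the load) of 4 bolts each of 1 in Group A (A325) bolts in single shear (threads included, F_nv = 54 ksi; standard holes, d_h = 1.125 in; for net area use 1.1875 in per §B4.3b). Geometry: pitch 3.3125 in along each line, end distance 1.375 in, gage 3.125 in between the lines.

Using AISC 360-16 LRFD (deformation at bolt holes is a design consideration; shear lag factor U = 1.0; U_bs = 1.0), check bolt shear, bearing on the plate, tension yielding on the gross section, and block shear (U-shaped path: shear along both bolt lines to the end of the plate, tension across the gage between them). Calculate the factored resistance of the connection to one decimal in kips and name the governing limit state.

Bolt shear: A_b = π(1)²/4 = 0.7854 in². φR_n = 0.75 × 54 × 0.7854 × 8 × 1 = 254.5 kips.
Bearing (0.375 in plate, F_u = 58 ksi): end bolts L_c = 1.375 − 1.125/2 = 0.8125, R_n = min(1.2×0.8125×0.375×58, 2.4×1×0.375×58) = 21.206 kips/bolt; interior L_c = 3.3125 − 1.125 = 2.1875, R_n = 52.2 kips/bolt. φR_n = 0.75 × (2×21.206 + 6×52.2) = 266.7 kips.
Tension yield (gross): A_g = 9.6875×0.375 = 3.6328 in². φR_n = 0.90 × 36 × 3.6328 = 117.7 kips.
Block shear: shear path 2×[1.375+3×3.3125] = 2×11.3125 in, A_gv = 8.4844, A_nv = 2×(11.3125 − 3.5×1.1875)×0.375 = 5.3672 in²; tension across gage: (3.125 − 1×1.1875)×0.375 = 0.72656 in². R_n = min(0.6×58×5.3672, 0.6×36×8.4844) + 1.0×58×0.72656 = min(186.78, 183.26) + 42.14 = 225.4 kips. φR_n = 0.75 × 225.4 = 169.1 kips.
Governing: min(254.5, 266.7, 117.7, 169.1) = 117.7 kips → gross-section yield.

117.7 kips (gross-section yield governs)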